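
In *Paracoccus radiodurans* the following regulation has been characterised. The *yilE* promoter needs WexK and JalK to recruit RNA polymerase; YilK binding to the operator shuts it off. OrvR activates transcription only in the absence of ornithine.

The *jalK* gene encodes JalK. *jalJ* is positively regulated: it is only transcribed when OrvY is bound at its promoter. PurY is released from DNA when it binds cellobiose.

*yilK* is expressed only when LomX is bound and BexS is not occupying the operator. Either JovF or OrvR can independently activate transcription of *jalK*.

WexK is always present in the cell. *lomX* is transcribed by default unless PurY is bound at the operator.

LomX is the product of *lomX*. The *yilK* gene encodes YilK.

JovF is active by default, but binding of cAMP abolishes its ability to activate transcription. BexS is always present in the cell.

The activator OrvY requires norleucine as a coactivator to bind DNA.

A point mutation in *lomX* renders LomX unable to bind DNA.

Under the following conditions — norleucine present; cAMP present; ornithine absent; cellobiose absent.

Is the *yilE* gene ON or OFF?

WexK is produced constitutively and is active.
LomX is non-functional in this strain, so it has no effect.
BexS is produced constitutively and is active.
With repressor BexS bound, *yilK* is not transcribed.
So YilK is not produced.
cAMP is present, so JovF is inactive.
Ornithine is absent, so OrvR is active.
Activator OrvR is present, so *jalK* is transcribed.
So JalK is produced and active.
No repressor is bound and WexK and JalK are active, so *yilE* is transcribed.

ON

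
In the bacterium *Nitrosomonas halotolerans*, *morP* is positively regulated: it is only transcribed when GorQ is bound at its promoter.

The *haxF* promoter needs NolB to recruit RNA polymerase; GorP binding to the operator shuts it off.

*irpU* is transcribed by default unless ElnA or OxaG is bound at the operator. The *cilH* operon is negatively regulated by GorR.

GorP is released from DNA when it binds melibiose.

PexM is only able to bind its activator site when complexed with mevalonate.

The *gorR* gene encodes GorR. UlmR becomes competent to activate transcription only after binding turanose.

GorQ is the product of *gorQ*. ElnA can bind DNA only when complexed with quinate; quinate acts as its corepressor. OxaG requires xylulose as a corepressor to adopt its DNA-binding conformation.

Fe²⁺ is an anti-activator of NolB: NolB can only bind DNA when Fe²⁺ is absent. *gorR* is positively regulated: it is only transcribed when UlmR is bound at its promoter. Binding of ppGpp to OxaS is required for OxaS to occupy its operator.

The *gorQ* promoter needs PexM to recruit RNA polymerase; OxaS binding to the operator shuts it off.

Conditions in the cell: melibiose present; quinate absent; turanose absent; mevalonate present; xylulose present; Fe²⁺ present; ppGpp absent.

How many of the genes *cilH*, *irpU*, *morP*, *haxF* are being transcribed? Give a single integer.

2

Turanose is absent, so UlmR is inactive.
Required activator UlmR is absent, so *gorR* is not transcribed.
So GorR is not produced.
With no repressor bound, *cilH* is transcribed.
→ *cilH* is ON.
Quinate is absent, so ElnA is inactive.
Xylulose is present, so OxaG is active.
With repressor OxaG bound, *irpU* is not transcribed.
→ *irpU* is OFF.
ppGpp is absent, so OxaS is inactive.
Mevalonate is present, so PexM is active.
No repressor is bound and PexM is active, so *gorQ* is transcribed.
So GorQ is produced and active.
No repressor is bound and GorQ is active, so *morP* is transcribed.
→ *morP* is ON.
Melibiose is present, so GorP is inactive.
Fe²⁺ is present, so NolB is inactive.
Required activator NolB is absent, so *haxF* is not transcribed.
→ *haxF* is OFF.
2 of the 4 genes are transcribed.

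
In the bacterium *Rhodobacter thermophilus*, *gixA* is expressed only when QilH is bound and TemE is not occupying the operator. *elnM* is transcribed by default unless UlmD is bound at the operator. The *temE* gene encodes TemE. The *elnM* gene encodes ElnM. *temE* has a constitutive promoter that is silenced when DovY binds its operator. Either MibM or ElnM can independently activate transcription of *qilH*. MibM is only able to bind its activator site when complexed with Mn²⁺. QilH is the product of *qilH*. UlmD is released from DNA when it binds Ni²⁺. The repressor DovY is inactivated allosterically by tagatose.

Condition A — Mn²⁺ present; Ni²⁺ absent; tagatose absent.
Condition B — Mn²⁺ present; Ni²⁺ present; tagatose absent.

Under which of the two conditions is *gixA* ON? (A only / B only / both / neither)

Condition A:
Mn²⁺ is present, so MibM is active.
Ni²⁺ is absent, so UlmD is active.
With repressor UlmD bound, *elnM* is not transcribed.
So ElnM is not produced.
Activator MibM is present, so *qilH* is transcribed.
So QilH is produced and active.
Tagatose is absent, so DovY is active.
With repressor DovY bound, *temE* is not transcribed.
So TemE is not produced.
No repressor is bound and QilH is active, so *gixA* is transcribed.
→ *gixA* is ON in A.
Condition B:
Mn²⁺ is present, so MibM is active.
Ni²⁺ is present, so UlmD is inactive.
With no repressor bound, *elnM* is transcribed.
So ElnM is produced and active.
Activator MibM is present, so *qilH* is transcribed.
So QilH is produced and active.
Tagatose is absent, so DovY is active.
With repressor DovY bound, *temE* is not transcribed.
So TemE is not produced.
No repressor is bound and QilH is active, so *gixA* is transcribed.
→ *gixA* is ON in B.

both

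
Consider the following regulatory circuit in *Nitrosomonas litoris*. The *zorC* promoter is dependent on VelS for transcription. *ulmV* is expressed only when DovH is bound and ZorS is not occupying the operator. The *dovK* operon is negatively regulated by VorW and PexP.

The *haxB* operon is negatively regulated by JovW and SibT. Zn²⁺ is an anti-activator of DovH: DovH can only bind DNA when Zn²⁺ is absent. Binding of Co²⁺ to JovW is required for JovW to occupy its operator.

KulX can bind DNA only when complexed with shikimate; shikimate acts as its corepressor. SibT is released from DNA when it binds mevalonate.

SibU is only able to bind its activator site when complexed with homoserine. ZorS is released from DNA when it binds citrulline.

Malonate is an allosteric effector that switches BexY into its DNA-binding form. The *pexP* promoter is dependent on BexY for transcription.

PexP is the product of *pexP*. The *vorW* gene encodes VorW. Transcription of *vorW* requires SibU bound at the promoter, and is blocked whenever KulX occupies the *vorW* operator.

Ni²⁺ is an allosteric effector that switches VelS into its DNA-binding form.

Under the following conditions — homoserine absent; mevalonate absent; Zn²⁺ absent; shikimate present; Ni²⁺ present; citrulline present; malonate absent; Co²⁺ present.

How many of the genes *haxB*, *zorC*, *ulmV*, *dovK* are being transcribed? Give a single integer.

3

Co²⁺ is present, so JovW is active.
Mevalonate is absent, so SibT is active.
With repressor JovW bound, *haxB* is not transcribed.
→ *haxB* is OFF.
Ni²⁺ is present, so VelS is active.
No repressor is bound and VelS is active, so *zorC* is transcribed.
→ *zorC* is ON.
Citrulline is present, so ZorS is inactive.
Zn²⁺ is absent, so DovH is active.
No repressor is bound and DovH is active, so *ulmV* is transcribed.
→ *ulmV* is ON.
Homoserine is absent, so SibU is inactive.
Shikimate is present, so KulX is active.
With repressor KulX bound, *vorW* is not transcribed.
So VorW is not produced.
Malonate is absent, so BexY is inactive.
Required activator BexY is absent, so *pexP* is not transcribed.
So PexP is not produced.
With no repressor bound, *dovK* is transcribed.
→ *dovK* is ON.
3 of the 4 genes are transcribed.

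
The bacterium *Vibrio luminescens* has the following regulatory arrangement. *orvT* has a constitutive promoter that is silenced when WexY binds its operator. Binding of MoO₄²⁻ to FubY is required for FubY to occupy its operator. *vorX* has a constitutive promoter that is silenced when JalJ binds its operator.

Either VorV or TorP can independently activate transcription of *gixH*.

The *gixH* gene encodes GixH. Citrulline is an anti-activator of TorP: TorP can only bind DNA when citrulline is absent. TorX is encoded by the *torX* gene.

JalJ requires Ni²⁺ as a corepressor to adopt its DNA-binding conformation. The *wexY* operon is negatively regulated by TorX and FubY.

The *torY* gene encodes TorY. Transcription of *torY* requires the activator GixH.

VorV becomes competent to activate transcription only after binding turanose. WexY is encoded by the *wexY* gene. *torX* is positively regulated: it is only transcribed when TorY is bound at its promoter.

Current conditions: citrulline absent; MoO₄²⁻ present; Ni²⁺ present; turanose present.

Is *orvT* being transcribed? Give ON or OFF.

ON

Turanose is present, so VorV is active.
Citrulline is absent, so TorP is active.
Activator VorV is present, so *gixH* is transcribed.
So GixH is produced and active.
No repressor is bound and GixH is active, so *torY* is transcribed.
So TorY is produced and active.
No repressor is bound and TorY is active, so *torX* is transcribed.
So TorX is produced and active.
MoO₄²⁻ is present, so FubY is active.
With repressor TorX bound, *wexY* is not transcribed.
So WexY is not produced.
With no repressor bound, *orvT* is transcribed.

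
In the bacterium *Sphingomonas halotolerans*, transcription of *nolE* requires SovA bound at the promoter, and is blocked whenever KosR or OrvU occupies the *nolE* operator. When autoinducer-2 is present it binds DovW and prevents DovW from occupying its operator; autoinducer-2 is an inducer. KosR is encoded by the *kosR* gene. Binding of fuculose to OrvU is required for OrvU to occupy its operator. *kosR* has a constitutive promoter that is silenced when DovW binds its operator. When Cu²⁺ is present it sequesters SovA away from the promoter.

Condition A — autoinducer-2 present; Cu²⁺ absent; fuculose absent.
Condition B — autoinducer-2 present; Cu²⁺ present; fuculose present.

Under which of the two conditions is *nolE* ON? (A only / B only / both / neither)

neither

Condition A:
Autoinducer-2 is present, so DovW is inactive.
With no repressor bound, *kosR* is transcribed.
So KosR is produced and active.
Cu²⁺ is absent, so SovA is active.
Fuculose is absent, so OrvU is inactive.
With repressor KosR bound, *nolE* is not transcribed.
→ *nolE* is OFF in A.
Condition B:
Autoinducer-2 is present, so DovW is inactive.
With no repressor bound, *kosR* is transcribed.
So KosR is produced and active.
Cu²⁺ is present, so SovA is inactive.
Fuculose is present, so OrvU is active.
With repressor KosR bound, *nolE* is not transcribed.
→ *nolE* is OFF in B.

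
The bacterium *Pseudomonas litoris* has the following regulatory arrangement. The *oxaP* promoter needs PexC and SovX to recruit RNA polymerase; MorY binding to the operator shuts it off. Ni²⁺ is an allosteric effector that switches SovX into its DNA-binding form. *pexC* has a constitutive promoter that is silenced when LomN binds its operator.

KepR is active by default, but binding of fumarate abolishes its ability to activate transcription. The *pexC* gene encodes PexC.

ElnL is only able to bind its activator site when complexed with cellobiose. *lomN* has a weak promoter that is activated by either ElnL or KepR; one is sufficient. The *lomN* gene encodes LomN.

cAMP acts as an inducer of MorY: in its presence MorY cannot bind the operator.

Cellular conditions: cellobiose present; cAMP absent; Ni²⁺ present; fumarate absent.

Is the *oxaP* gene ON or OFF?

OFF

cAMP is absent, so MorY is active.
Cellobiose is present, so ElnL is active.
Fumarate is absent, so KepR is active.
Activator ElnL is present, so *lomN* is transcribed.
So LomN is produced and active.
With repressor LomN bound, *pexC* is not transcribed.
So PexC is not produced.
Ni²⁺ is present, so SovX is active.
With repressor MorY bound, *oxaP* is not transcribed.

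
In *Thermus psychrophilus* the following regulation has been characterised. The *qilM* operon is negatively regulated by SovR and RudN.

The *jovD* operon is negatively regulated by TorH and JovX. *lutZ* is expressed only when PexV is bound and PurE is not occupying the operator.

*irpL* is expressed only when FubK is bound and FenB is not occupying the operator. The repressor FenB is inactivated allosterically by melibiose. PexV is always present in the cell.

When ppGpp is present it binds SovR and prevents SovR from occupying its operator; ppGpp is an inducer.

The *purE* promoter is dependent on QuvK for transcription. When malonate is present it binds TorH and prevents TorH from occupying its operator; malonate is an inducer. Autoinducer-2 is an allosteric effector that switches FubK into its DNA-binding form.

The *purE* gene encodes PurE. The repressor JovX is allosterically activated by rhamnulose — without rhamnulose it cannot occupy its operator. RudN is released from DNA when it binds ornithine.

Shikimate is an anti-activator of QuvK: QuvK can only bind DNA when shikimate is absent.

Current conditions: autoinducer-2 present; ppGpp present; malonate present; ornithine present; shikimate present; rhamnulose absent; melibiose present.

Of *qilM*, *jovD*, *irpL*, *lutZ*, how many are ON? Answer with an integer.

ppGpp is present, so SovR is inactive.
Ornithine is present, so RudN is inactive.
With no repressor bound, *qilM* is transcribed.
→ *qilM* is ON.
Malonate is present, so TorH is inactive.
Rhamnulose is absent, so JovX is inactive.
With no repressor bound, *jovD* is transcribed.
→ *jovD* is ON.
Melibiose is present, so FenB is inactive.
Autoinducer-2 is present, so FubK is active.
No repressor is bound and FubK is active, so *irpL* is transcribed.
→ *irpL* is ON.
Shikimate is present, so QuvK is inactive.
Required activator QuvK is absent, so *purE* is not transcribed.
So PurE is not produced.
PexV is produced constitutively and is active.
No repressor is bound and PexV is active, so *lutZ* is transcribed.
→ *lutZ* is ON.
4 of the 4 genes are transcribed.

4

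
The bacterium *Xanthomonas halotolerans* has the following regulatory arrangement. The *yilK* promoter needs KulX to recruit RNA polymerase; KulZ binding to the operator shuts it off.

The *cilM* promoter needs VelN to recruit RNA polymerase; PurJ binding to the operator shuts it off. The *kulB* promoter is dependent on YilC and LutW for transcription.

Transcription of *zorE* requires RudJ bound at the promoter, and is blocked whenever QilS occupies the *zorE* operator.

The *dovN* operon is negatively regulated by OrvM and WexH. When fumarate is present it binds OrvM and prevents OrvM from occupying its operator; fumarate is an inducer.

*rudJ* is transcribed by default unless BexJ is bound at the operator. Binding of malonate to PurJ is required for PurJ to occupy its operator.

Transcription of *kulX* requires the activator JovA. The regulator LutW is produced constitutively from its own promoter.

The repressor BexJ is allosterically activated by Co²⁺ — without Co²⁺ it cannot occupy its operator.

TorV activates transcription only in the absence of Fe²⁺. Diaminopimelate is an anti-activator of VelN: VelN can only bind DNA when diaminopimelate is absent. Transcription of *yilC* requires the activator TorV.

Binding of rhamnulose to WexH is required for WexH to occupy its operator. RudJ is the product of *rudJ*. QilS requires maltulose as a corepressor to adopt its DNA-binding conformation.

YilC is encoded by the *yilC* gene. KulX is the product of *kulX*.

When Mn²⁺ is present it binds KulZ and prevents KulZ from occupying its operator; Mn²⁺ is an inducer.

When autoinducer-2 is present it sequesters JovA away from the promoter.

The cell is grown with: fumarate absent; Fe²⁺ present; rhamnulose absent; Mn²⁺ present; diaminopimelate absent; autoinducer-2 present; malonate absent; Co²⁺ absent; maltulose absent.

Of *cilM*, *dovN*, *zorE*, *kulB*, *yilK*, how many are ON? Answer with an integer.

Diaminopimelate is absent, so VelN is active.
Malonate is absent, so PurJ is inactive.
No repressor is bound and VelN is active, so *cilM* is transcribed.
→ *cilM* is ON.
Fumarate is absent, so OrvM is active.
Rhamnulose is absent, so WexH is inactive.
With repressor OrvM bound, *dovN* is not transcribed.
→ *dovN* is OFF.
Maltulose is absent, so QilS is inactive.
Co²⁺ is absent, so BexJ is inactive.
With no repressor bound, *rudJ* is transcribed.
So RudJ is produced and active.
No repressor is bound and RudJ is active, so *zorE* is transcribed.
→ *zorE* is ON.
Fe²⁺ is present, so TorV is inactive.
Required activator TorV is absent, so *yilC* is not transcribed.
So YilC is not produced.
LutW is produced constitutively and is active.
Required activator YilC is absent, so *kulB* is not transcribed.
→ *kulB* is OFF.
Mn²⁺ is present, so KulZ is inactive.
Autoinducer-2 is present, so JovA is inactive.
Required activator JovA is absent, so *kulX* is not transcribed.
So KulX is not produced.
Required activator KulX is absent, so *yilK* is not transcribed.
→ *yilK* is OFF.
2 of the 5 genes are transcribed.

2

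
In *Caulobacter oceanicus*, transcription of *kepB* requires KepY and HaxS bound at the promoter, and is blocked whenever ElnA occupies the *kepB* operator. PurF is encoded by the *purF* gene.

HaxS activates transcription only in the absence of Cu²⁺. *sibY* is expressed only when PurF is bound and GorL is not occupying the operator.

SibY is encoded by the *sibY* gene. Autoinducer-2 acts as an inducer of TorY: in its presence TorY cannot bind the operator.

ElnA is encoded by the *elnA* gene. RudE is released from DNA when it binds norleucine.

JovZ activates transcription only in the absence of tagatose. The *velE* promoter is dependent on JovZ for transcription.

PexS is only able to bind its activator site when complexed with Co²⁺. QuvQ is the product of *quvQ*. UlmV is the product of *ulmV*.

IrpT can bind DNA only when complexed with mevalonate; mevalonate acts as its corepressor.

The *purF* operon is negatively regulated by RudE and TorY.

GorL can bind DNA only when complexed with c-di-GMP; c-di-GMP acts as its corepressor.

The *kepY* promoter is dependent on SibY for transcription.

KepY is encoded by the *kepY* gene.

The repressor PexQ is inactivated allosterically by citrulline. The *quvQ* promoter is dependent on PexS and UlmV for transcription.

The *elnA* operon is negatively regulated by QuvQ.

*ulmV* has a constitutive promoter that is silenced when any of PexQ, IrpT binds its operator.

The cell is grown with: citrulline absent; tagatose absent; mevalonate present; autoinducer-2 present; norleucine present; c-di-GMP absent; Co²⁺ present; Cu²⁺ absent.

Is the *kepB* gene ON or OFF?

Norleucine is present, so RudE is inactive.
Autoinducer-2 is present, so TorY is inactive.
With no repressor bound, *purF* is transcribed.
So PurF is produced and active.
c-di-GMP is absent, so GorL is inactive.
No repressor is bound and PurF is active, so *sibY* is transcribed.
So SibY is produced and active.
No repressor is bound and SibY is active, so *kepY* is transcribed.
So KepY is produced and active.
Cu²⁺ is absent, so HaxS is active.
Co²⁺ is present, so PexS is active.
Citrulline is absent, so PexQ is active.
Mevalonate is present, so IrpT is active.
With repressor PexQ bound, *ulmV* is not transcribed.
So UlmV is not produced.
Required activator UlmV is absent, so *quvQ* is not transcribed.
So QuvQ is not produced.
With no repressor bound, *elnA* is transcribed.
So ElnA is produced and active.
With repressor ElnA bound, *kepB* is not transcribed.

OFF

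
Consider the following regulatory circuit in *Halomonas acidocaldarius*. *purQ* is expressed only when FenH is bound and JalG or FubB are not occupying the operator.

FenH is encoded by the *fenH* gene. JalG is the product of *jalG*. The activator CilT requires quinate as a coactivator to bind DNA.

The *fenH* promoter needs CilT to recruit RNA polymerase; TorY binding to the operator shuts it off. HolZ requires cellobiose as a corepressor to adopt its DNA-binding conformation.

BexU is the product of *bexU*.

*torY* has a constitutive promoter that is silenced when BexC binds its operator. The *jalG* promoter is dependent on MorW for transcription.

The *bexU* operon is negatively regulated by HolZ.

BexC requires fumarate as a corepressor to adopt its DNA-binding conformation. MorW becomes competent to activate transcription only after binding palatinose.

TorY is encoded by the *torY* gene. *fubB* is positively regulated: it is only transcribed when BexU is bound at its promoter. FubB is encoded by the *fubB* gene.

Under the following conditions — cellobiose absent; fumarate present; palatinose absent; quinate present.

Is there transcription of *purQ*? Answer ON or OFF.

OFF

Palatinose is absent, so MorW is inactive.
Required activator MorW is absent, so *jalG* is not transcribed.
So JalG is not produced.
Quinate is present, so CilT is active.
Fumarate is present, so BexC is active.
With repressor BexC bound, *torY* is not transcribed.
So TorY is not produced.
No repressor is bound and CilT is active, so *fenH* is transcribed.
So FenH is produced and active.
Cellobiose is absent, so HolZ is inactive.
With no repressor bound, *bexU* is transcribed.
So BexU is produced and active.
No repressor is bound and BexU is active, so *fubB* is transcribed.
So FubB is produced and active.
With repressor FubB bound, *purQ* is not transcribed.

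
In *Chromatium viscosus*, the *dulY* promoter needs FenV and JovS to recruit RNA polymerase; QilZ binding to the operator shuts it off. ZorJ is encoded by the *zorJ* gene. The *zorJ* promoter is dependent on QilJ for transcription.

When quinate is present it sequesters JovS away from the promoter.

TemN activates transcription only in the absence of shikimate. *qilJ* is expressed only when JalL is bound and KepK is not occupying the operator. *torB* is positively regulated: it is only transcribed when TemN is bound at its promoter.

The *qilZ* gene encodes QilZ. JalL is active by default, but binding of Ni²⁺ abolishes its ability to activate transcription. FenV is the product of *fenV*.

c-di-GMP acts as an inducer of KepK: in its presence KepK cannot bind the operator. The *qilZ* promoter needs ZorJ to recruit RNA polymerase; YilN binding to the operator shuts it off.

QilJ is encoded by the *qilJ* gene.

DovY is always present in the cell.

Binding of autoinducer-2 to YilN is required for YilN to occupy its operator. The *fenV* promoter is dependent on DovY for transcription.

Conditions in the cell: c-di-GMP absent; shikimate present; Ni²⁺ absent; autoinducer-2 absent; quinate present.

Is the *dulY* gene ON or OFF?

DovY is produced constitutively and is active.
No repressor is bound and DovY is active, so *fenV* is transcribed.
So FenV is produced and active.
c-di-GMP is absent, so KepK is active.
Ni²⁺ is absent, so JalL is active.
With repressor KepK bound, *qilJ* is not transcribed.
So QilJ is not produced.
Required activator QilJ is absent, so *zorJ* is not transcribed.
So ZorJ is not produced.
Autoinducer-2 is absent, so YilN is inactive.
Required activator ZorJ is absent, so *qilZ* is not transcribed.
So QilZ is not produced.
Quinate is present, so JovS is inactive.
Required activator JovS is absent, so *dulY* is not transcribed.

OFF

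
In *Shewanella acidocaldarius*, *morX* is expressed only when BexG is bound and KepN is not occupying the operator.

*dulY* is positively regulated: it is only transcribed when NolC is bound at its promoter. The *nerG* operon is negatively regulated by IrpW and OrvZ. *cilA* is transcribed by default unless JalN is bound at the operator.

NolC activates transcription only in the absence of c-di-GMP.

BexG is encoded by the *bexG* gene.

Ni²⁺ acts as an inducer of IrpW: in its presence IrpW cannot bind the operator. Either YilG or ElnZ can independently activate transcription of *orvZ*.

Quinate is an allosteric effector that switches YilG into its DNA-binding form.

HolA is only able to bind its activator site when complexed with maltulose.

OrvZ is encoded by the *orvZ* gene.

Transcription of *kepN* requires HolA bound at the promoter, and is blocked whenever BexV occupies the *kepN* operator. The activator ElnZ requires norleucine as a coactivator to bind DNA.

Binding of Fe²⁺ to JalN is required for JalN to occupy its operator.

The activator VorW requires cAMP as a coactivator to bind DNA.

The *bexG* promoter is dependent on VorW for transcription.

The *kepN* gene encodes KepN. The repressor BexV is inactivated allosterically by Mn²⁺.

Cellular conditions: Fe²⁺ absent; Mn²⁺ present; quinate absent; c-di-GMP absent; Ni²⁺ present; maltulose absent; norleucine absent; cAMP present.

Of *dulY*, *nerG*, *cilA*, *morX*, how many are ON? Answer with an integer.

4

c-di-GMP is absent, so NolC is active.
No repressor is bound and NolC is active, so *dulY* is transcribed.
→ *dulY* is ON.
Ni²⁺ is present, so IrpW is inactive.
Quinate is absent, so YilG is inactive.
Norleucine is absent, so ElnZ is inactive.
No activator is available at the *orvZ* promoter, so *orvZ* is not transcribed.
So OrvZ is not produced.
With no repressor bound, *nerG* is transcribed.
→ *nerG* is ON.
Fe²⁺ is absent, so JalN is inactive.
With no repressor bound, *cilA* is transcribed.
→ *cilA* is ON.
Maltulose is absent, so HolA is inactive.
Mn²⁺ is present, so BexV is inactive.
Required activator HolA is absent, so *kepN* is not transcribed.
So KepN is not produced.
cAMP is present, so VorW is active.
No repressor is bound and VorW is active, so *bexG* is transcribed.
So BexG is produced and active.
No repressor is bound and BexG is active, so *morX* is transcribed.
→ *morX* is ON.
4 of the 4 genes are transcribed.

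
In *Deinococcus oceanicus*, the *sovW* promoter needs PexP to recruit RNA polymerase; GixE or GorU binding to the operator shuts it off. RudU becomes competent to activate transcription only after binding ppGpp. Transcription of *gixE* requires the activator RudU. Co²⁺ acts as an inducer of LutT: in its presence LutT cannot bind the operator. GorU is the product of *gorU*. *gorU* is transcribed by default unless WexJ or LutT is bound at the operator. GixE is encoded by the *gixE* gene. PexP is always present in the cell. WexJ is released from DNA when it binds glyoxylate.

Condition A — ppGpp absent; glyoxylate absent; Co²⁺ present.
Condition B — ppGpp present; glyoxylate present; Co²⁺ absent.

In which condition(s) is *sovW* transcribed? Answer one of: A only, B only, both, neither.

Condition A:
ppGpp is absent, so RudU is inactive.
Required activator RudU is absent, so *gixE* is not transcribed.
So GixE is not produced.
Glyoxylate is absent, so WexJ is active.
Co²⁺ is present, so LutT is inactive.
With repressor WexJ bound, *gorU* is not transcribed.
So GorU is not produced.
PexP is produced constitutively and is active.
No repressor is bound and PexP is active, so *sovW* is transcribed.
→ *sovW* is ON in A.
Condition B:
ppGpp is present, so RudU is active.
No repressor is bound and RudU is active, so *gixE* is transcribed.
So GixE is produced and active.
Glyoxylate is present, so WexJ is inactive.
Co²⁺ is absent, so LutT is active.
With repressor LutT bound, *gorU* is not transcribed.
So GorU is not produced.
PexP is produced constitutively and is active.
With repressor GixE bound, *sovW* is not transcribed.
→ *sovW* is OFF in B.

A only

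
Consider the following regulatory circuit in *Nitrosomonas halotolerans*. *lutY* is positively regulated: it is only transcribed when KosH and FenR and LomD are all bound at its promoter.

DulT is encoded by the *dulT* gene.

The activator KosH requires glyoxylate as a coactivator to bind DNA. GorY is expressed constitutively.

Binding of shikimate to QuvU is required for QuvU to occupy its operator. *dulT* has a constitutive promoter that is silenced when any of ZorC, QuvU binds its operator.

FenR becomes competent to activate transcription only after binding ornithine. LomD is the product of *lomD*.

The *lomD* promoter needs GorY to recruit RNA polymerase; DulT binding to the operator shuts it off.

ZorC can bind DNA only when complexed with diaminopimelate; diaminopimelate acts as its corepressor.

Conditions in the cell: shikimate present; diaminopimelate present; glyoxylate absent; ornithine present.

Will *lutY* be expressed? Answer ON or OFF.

Glyoxylate is absent, so KosH is inactive.
Ornithine is present, so FenR is active.
Diaminopimelate is present, so ZorC is active.
Shikimate is present, so QuvU is active.
With repressor ZorC bound, *dulT* is not transcribed.
So DulT is not produced.
GorY is produced constitutively and is active.
No repressor is bound and GorY is active, so *lomD* is transcribed.
So LomD is produced and active.
Required activator KosH is absent, so *lutY* is not transcribed.

OFF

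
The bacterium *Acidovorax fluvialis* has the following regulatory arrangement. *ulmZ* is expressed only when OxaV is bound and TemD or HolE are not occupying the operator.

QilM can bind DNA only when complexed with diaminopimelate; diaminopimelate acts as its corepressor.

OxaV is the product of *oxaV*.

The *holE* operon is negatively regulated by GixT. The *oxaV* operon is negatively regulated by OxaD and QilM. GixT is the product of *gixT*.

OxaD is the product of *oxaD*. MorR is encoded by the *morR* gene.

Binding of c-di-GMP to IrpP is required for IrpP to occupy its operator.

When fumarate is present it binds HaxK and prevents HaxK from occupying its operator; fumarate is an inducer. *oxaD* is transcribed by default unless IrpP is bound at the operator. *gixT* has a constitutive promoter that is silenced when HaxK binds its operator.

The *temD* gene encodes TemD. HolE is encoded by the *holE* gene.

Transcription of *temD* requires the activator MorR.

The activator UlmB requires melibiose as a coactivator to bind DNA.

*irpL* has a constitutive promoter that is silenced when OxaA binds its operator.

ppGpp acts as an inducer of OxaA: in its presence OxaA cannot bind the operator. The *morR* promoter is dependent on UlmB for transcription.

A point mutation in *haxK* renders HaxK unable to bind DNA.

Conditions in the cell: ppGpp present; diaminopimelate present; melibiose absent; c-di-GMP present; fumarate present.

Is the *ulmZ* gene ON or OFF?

OFF

c-di-GMP is present, so IrpP is active.
With repressor IrpP bound, *oxaD* is not transcribed.
So OxaD is not produced.
Diaminopimelate is present, so QilM is active.
With repressor QilM bound, *oxaV* is not transcribed.
So OxaV is not produced.
Melibiose is absent, so UlmB is inactive.
Required activator UlmB is absent, so *morR* is not transcribed.
So MorR is not produced.
Required activator MorR is absent, so *temD* is not transcribed.
So TemD is not produced.
HaxK is non-functional in this strain, so it has no effect.
With no repressor bound, *gixT* is transcribed.
So GixT is produced and active.
With repressor GixT bound, *holE* is not transcribed.
So HolE is not produced.
Required activator OxaV is absent, so *ulmZ* is not transcribed.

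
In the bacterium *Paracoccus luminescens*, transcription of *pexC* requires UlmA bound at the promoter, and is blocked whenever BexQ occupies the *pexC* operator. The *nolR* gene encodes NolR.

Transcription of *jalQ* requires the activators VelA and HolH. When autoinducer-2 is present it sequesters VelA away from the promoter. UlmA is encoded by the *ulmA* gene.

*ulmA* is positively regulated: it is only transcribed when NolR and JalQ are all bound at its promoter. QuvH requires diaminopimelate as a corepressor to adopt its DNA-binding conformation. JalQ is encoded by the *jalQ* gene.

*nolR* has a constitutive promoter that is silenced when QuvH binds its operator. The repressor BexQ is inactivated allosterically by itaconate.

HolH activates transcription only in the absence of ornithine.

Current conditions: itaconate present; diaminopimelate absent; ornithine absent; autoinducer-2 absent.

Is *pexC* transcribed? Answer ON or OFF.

ON

Diaminopimelate is absent, so QuvH is inactive.
With no repressor bound, *nolR* is transcribed.
So NolR is produced and active.
Autoinducer-2 is absent, so VelA is active.
Ornithine is absent, so HolH is active.
No repressor is bound and VelA and HolH are active, so *jalQ* is transcribed.
So JalQ is produced and active.
No repressor is bound and NolR and JalQ are active, so *ulmA* is transcribed.
So UlmA is produced and active.
Itaconate is present, so BexQ is inactive.
No repressor is bound and UlmA is active, so *pexC* is transcribed.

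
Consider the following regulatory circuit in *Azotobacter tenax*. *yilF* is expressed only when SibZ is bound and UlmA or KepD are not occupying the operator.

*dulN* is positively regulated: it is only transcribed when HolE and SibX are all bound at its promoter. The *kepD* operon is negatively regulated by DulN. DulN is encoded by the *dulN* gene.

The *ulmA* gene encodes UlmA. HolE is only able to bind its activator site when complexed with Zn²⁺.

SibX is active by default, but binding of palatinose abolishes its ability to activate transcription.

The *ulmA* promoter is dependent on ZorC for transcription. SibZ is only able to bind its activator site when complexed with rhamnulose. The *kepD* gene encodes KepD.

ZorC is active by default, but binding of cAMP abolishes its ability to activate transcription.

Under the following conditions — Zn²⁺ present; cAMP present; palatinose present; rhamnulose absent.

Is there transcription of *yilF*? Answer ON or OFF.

cAMP is present, so ZorC is inactive.
Required activator ZorC is absent, so *ulmA* is not transcribed.
So UlmA is not produced.
Rhamnulose is absent, so SibZ is inactive.
Zn²⁺ is present, so HolE is active.
Palatinose is present, so SibX is inactive.
Required activator SibX is absent, so *dulN* is not transcribed.
So DulN is not produced.
With no repressor bound, *kepD* is transcribed.
So KepD is produced and active.
With repressor KepD bound, *yilF* is not transcribed.

OFF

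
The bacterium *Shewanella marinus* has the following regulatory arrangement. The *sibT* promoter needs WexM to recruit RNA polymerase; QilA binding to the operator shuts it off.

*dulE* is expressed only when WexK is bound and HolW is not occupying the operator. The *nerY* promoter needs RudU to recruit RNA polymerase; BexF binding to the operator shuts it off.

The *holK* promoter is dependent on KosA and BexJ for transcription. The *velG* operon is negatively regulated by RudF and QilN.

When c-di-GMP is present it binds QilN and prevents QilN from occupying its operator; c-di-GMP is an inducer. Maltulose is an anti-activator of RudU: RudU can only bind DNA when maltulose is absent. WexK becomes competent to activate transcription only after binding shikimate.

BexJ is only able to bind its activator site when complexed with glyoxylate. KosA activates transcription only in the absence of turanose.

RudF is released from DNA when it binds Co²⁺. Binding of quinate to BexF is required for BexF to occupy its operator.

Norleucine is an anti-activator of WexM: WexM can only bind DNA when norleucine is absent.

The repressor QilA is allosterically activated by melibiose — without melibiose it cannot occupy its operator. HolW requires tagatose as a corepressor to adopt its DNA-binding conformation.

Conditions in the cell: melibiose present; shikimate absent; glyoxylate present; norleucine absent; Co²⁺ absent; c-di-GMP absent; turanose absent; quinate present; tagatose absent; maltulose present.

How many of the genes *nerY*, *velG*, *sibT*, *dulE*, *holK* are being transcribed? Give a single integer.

1

Quinate is present, so BexF is active.
Maltulose is present, so RudU is inactive.
With repressor BexF bound, *nerY* is not transcribed.
→ *nerY* is OFF.
Co²⁺ is absent, so RudF is active.
c-di-GMP is absent, so QilN is active.
With repressor RudF bound, *velG* is not transcribed.
→ *velG* is OFF.
Norleucine is absent, so WexM is active.
Melibiose is present, so QilA is active.
With repressor QilA bound, *sibT* is not transcribed.
→ *sibT* is OFF.
Tagatose is absent, so HolW is inactive.
Shikimate is absent, so WexK is inactive.
Required activator WexK is absent, so *dulE* is not transcribed.
→ *dulE* is OFF.
Turanose is absent, so KosA is active.
Glyoxylate is present, so BexJ is active.
No repressor is bound and KosA and BexJ are active, so *holK* is transcribed.
→ *holK* is ON.
1 of the 5 genes is transcribed.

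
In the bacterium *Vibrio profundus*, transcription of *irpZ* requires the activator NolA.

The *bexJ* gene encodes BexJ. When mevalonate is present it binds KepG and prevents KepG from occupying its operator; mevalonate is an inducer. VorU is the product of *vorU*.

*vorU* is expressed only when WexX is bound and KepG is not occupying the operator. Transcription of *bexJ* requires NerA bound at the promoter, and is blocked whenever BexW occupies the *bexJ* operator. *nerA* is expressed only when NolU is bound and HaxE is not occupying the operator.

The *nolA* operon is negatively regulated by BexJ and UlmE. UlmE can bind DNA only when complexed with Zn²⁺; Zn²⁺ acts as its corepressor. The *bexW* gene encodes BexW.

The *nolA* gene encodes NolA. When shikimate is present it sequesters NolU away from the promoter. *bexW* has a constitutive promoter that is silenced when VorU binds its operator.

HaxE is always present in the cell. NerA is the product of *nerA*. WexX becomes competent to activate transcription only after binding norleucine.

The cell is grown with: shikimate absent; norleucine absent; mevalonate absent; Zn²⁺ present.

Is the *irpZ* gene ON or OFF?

OFF

Norleucine is absent, so WexX is inactive.
Mevalonate is absent, so KepG is active.
With repressor KepG bound, *vorU* is not transcribed.
So VorU is not produced.
With no repressor bound, *bexW* is transcribed.
So BexW is produced and active.
HaxE is produced constitutively and is active.
Shikimate is absent, so NolU is active.
With repressor HaxE bound, *nerA* is not transcribed.
So NerA is not produced.
With repressor BexW bound, *bexJ* is not transcribed.
So BexJ is not produced.
Zn²⁺ is present, so UlmE is active.
With repressor UlmE bound, *nolA* is not transcribed.
So NolA is not produced.
Required activator NolA is absent, so *irpZ* is not transcribed.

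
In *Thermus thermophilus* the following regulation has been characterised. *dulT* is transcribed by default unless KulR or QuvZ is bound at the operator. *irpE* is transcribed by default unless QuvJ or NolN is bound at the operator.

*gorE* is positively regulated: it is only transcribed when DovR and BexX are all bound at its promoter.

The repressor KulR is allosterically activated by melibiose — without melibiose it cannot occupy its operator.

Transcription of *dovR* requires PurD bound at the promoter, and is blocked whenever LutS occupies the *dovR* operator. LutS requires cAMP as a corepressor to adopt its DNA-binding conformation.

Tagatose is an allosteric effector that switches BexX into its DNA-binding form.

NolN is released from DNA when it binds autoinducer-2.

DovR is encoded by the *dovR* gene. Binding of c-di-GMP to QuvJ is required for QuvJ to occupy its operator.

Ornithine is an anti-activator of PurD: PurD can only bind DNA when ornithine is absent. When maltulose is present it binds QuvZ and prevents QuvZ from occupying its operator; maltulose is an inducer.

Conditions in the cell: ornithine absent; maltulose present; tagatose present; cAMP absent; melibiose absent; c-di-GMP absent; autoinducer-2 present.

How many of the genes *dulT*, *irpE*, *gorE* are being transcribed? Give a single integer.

Melibiose is absent, so KulR is inactive.
Maltulose is present, so QuvZ is inactive.
With no repressor bound, *dulT* is transcribed.
→ *dulT* is ON.
c-di-GMP is absent, so QuvJ is inactive.
Autoinducer-2 is present, so NolN is inactive.
With no repressor bound, *irpE* is transcribed.
→ *irpE* is ON.
cAMP is absent, so LutS is inactive.
Ornithine is absent, so PurD is active.
No repressor is bound and PurD is active, so *dovR* is transcribed.
So DovR is produced and active.
Tagatose is present, so BexX is active.
No repressor is bound and DovR and BexX are active, so *gorE* is transcribed.
→ *gorE* is ON.
3 of the 3 genes are transcribed.

3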